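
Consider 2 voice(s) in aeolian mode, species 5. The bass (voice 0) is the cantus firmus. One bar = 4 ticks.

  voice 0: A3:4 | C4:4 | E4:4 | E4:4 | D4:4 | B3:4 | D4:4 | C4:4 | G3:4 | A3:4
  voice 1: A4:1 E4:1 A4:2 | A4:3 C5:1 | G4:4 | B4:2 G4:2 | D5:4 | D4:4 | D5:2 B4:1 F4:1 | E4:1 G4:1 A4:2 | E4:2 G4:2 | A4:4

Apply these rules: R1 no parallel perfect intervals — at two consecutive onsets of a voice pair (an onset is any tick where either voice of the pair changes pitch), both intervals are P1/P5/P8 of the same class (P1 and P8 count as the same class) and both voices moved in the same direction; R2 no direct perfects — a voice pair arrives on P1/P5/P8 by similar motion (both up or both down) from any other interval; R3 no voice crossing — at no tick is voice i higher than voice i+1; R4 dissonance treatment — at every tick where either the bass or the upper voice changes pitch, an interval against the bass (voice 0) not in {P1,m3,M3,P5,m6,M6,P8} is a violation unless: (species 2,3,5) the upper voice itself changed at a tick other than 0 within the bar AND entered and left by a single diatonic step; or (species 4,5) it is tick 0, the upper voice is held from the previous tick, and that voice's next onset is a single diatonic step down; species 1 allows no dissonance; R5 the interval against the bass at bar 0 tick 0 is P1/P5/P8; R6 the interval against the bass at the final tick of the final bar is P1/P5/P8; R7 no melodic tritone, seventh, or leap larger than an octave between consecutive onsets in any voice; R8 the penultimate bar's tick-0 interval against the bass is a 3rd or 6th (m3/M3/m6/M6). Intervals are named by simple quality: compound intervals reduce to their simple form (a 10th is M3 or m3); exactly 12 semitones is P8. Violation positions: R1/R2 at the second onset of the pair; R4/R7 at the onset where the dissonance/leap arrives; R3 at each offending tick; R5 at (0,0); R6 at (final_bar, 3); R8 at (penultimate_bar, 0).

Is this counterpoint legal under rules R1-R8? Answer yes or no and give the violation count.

No (3 violations)

bar 0: v0=A3 v1=A4 (P8)
bar 1: v0=C4 v1=A4 (M6)
bar 2: v0=E4 v1=G4 (m3)
bar 3: v0=E4 v1=B4 (P5)
bar 4: v0=D4 v1=D5 (P8)
bar 5: v0=B3 v1=D4 (m3)
bar 6: v0=D4 v1=D5 (P8)
bar 7: v0=C4 v1=E4 (M3)
bar 8: v0=G3 v1=E4 (M6)
bar 9: v0=A3 v1=A4 (P8)
  R2 @ bar6.0: B3/D4 m3 -> D4/D5 P8 similar
  R7 @ bar6.3: B4->F4 leap 6st
  R1 @ bar9.0: G3/G4 P8 -> A3/A4 P8 similar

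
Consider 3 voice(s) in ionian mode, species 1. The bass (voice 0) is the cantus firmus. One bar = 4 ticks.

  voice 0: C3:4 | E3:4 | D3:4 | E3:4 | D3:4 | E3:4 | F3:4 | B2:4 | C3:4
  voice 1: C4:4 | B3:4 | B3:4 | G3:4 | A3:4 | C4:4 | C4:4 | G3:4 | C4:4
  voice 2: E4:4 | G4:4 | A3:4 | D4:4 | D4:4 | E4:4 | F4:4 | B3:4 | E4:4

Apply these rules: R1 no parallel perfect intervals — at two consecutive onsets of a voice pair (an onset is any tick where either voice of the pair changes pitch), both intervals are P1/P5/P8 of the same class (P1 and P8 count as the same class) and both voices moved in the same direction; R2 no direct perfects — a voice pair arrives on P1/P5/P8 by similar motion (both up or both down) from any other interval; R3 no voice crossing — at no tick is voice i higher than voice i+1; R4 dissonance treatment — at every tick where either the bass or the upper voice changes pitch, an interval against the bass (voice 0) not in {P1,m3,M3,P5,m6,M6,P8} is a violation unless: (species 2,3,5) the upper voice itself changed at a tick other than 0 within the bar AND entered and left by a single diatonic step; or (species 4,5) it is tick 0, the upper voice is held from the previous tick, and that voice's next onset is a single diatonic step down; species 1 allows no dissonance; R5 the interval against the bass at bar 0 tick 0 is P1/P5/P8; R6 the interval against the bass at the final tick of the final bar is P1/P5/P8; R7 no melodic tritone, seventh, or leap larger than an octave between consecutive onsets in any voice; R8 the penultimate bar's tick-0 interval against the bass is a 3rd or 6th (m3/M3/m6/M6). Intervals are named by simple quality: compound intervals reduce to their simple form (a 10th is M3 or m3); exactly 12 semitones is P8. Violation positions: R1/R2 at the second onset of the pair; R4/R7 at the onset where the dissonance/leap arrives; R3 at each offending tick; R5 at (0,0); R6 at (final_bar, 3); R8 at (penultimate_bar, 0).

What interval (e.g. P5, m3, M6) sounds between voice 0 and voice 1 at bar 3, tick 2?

voice 0=E3 voice 1=G3 -> m3

m3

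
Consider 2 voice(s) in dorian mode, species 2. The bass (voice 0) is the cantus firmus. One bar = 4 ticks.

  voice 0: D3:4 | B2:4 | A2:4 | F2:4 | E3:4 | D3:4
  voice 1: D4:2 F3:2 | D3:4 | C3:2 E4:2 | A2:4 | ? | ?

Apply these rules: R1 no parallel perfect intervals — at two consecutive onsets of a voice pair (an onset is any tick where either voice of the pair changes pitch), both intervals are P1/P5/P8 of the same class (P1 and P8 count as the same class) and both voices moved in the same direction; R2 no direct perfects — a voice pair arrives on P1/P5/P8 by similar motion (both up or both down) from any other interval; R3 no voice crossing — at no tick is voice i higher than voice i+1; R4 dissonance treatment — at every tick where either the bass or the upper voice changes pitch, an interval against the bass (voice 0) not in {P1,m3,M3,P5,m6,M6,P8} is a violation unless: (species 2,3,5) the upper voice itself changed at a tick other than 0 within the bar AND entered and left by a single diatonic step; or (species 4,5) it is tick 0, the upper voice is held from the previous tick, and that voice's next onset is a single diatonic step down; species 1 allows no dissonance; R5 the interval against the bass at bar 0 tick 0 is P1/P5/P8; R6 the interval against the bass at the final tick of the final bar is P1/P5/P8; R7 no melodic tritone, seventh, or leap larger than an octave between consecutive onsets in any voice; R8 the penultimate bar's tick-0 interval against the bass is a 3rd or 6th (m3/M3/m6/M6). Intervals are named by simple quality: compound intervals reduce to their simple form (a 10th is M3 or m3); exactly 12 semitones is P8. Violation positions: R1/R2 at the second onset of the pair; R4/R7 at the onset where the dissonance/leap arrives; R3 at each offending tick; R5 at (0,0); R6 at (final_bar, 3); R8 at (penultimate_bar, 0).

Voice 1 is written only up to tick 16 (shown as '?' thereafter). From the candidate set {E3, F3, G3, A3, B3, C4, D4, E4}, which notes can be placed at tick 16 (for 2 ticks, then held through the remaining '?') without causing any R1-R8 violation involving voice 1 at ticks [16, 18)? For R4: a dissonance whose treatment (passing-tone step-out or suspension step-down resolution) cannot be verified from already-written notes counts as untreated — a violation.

E3: violates R2,R8
F3: violates R4,R8
G3: violates R7
A3: violates R4,R8
B3: violates R2,R7,R8
C4: violates R7
D4: violates R4,R7,R8
E4: violates R2,R7,R8

{}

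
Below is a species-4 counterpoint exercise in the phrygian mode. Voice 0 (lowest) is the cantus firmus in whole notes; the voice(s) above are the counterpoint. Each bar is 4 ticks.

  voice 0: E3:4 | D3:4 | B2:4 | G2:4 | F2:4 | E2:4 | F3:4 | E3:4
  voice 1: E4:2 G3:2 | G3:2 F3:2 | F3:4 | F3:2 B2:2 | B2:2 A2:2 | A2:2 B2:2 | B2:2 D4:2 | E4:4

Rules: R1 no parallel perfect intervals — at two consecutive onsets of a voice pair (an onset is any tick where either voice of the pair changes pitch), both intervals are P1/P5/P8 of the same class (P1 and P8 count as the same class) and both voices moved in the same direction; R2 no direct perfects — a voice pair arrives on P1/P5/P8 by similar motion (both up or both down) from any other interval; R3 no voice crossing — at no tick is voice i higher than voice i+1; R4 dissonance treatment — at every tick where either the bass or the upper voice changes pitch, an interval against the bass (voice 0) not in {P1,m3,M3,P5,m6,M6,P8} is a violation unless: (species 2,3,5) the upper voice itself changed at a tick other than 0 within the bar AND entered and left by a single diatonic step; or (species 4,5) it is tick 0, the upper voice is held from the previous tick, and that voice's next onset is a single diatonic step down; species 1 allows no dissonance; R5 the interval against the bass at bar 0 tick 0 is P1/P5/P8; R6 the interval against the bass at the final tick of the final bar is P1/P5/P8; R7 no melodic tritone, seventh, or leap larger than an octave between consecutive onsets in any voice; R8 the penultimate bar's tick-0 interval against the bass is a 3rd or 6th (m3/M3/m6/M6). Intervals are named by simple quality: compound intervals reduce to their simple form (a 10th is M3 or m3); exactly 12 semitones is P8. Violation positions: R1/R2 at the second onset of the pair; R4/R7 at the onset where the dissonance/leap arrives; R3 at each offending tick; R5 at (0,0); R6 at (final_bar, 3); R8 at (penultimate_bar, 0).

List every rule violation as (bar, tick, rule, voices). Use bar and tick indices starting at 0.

(2, 0, R4, (0, 1))
(3, 0, R4, (0, 1))
(3, 2, R7, (1,))
(5, 0, R4, (0, 1))
(6, 0, R3, (0, 1))
(6, 0, R4, (0, 1))
(6, 0, R7, (0,))
(6, 0, R8, (0, 1))
(6, 1, R3, (0, 1))
(6, 2, R7, (1,))

bar 0: v0=E3 v1=E4 downbeat P8
bar 1: v0=D3 v1=G3 downbeat P4
bar 2: v0=B2 v1=F3 downbeat TT
bar 3: v0=G2 v1=F3 downbeat m7
bar 4: v0=F2 v1=B2 downbeat TT
bar 5: v0=E2 v1=A2 downbeat P4
bar 6: v0=F3 v1=B2 downbeat TT
bar 7: v0=E3 v1=E4 downbeat P8
  -> R4 @ bar 2 tick 0 v(0, 1): B2/F3 TT untreated
  -> R4 @ bar 3 tick 0 v(0, 1): G2/F3 m7 untreated
  -> R7 @ bar 3 tick 2 v(1,): F3->B2 leap 6st
  -> R4 @ bar 5 tick 0 v(0, 1): E2/A2 P4 untreated
  -> R3 @ bar 6 tick 0 v(0, 1): F3 above B2
  -> R4 @ bar 6 tick 0 v(0, 1): F3/B2 TT untreated
  -> R7 @ bar 6 tick 0 v(0,): E2->F3 leap 13st
  -> R8 @ bar 6 tick 0 v(0, 1): penult TT not 3rd/6th
  -> R3 @ bar 6 tick 1 v(0, 1): F3 above B2
  -> R7 @ bar 6 tick 2 v(1,): B2->D4 leap 15st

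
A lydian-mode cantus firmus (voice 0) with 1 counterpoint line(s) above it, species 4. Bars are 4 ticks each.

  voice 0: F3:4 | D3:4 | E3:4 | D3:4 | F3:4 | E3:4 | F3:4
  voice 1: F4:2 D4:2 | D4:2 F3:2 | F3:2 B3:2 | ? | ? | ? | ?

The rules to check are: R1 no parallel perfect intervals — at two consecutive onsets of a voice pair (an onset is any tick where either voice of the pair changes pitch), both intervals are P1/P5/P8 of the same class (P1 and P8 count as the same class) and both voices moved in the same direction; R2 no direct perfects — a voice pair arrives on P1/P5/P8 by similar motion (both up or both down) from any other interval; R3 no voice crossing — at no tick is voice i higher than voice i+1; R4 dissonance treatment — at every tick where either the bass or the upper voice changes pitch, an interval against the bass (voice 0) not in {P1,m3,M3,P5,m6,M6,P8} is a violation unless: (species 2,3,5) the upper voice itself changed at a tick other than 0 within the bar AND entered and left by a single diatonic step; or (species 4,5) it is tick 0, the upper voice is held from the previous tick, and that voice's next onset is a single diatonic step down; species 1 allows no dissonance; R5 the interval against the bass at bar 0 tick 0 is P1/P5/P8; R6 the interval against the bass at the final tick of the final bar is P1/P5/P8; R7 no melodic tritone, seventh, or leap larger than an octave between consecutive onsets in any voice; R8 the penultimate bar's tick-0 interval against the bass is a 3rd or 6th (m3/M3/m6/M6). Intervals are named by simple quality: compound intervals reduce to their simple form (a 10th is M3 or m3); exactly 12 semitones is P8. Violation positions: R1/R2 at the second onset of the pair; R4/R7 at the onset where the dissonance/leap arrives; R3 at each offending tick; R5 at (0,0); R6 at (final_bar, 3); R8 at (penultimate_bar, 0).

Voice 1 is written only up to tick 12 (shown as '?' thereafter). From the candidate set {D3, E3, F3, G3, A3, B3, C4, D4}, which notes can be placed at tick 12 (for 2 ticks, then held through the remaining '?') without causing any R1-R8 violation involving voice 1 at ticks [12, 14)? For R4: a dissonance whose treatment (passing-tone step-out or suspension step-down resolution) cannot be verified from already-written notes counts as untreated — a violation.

{B3, D4}

D3: violates R2
E3: violates R4
F3: violates R7
G3: violates R4
A3: violates R1
B3: legal
C4: violates R4
D4: legal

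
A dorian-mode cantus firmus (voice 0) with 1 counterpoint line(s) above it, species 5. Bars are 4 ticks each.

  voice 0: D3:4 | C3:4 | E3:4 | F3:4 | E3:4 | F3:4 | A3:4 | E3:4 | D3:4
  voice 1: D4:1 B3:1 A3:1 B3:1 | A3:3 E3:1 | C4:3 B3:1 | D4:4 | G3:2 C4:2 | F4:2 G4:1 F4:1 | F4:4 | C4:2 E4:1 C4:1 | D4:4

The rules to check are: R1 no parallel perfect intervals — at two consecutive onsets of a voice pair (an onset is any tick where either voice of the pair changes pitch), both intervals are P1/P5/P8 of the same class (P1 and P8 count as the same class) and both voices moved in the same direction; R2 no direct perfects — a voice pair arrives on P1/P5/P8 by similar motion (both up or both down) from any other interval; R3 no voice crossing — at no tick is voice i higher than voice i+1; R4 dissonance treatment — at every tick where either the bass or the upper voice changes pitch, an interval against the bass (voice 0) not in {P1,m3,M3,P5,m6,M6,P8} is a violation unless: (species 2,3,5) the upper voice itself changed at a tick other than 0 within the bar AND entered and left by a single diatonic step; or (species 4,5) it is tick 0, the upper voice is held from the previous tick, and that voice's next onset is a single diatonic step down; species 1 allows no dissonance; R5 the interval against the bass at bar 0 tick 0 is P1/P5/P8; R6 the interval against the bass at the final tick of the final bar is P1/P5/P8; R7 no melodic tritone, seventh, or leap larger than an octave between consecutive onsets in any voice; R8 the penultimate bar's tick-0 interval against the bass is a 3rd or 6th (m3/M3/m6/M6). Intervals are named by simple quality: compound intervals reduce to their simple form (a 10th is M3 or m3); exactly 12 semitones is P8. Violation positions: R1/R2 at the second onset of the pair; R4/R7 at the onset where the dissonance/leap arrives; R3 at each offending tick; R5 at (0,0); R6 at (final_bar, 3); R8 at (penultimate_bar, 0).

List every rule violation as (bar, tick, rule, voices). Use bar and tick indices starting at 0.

(5, 0, R2, (0, 1))

bar 0: v0=D3 v1=D4 downbeat P8
bar 1: v0=C3 v1=A3 downbeat M6
bar 2: v0=E3 v1=C4 downbeat m6
bar 3: v0=F3 v1=D4 downbeat M6
bar 4: v0=E3 v1=G3 downbeat m3
bar 5: v0=F3 v1=F4 downbeat P8
bar 6: v0=A3 v1=F4 downbeat m6
bar 7: v0=E3 v1=C4 downbeat m6
bar 8: v0=D3 v1=D4 downbeat P8
  -> R2 @ bar 5 tick 0 v(0, 1): E3/C4 m6 -> F3/F4 P8 similar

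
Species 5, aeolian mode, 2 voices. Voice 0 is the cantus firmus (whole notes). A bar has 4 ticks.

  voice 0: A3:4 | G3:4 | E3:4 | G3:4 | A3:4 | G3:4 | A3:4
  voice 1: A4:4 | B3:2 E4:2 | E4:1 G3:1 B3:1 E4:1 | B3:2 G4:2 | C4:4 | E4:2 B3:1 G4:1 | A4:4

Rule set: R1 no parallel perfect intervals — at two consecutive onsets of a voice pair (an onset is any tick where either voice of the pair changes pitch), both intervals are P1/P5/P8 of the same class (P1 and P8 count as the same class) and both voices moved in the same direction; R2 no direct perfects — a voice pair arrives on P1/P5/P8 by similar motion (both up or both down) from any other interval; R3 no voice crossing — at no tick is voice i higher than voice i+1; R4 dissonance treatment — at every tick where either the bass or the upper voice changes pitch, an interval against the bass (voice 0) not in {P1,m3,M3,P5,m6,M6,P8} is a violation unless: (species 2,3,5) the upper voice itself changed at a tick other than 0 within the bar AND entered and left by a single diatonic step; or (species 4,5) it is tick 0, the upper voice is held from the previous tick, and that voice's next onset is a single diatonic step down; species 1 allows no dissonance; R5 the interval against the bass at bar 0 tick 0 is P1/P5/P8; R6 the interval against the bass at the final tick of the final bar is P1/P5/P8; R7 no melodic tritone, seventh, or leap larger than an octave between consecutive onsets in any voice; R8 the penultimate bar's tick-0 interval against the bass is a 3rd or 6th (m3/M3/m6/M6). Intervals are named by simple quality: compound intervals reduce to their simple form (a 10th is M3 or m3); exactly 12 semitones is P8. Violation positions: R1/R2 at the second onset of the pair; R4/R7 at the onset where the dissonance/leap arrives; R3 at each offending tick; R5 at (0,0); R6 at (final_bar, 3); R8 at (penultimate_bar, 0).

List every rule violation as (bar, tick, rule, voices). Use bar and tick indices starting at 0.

bar 0: v0=A3 v1=A4 downbeat P8
bar 1: v0=G3 v1=B3 downbeat M3
bar 2: v0=E3 v1=E4 downbeat P8
bar 3: v0=G3 v1=B3 downbeat M3
bar 4: v0=A3 v1=C4 downbeat m3
bar 5: v0=G3 v1=E4 downbeat M6
bar 6: v0=A3 v1=A4 downbeat P8
  -> R7 @ bar 1 tick 0 v(1,): A4->B3 leap 10st
  -> R1 @ bar 6 tick 0 v(0, 1): G3/G4 P8 -> A3/A4 P8 similar

(1, 0, R7, (1,))
(6, 0, R1, (0, 1))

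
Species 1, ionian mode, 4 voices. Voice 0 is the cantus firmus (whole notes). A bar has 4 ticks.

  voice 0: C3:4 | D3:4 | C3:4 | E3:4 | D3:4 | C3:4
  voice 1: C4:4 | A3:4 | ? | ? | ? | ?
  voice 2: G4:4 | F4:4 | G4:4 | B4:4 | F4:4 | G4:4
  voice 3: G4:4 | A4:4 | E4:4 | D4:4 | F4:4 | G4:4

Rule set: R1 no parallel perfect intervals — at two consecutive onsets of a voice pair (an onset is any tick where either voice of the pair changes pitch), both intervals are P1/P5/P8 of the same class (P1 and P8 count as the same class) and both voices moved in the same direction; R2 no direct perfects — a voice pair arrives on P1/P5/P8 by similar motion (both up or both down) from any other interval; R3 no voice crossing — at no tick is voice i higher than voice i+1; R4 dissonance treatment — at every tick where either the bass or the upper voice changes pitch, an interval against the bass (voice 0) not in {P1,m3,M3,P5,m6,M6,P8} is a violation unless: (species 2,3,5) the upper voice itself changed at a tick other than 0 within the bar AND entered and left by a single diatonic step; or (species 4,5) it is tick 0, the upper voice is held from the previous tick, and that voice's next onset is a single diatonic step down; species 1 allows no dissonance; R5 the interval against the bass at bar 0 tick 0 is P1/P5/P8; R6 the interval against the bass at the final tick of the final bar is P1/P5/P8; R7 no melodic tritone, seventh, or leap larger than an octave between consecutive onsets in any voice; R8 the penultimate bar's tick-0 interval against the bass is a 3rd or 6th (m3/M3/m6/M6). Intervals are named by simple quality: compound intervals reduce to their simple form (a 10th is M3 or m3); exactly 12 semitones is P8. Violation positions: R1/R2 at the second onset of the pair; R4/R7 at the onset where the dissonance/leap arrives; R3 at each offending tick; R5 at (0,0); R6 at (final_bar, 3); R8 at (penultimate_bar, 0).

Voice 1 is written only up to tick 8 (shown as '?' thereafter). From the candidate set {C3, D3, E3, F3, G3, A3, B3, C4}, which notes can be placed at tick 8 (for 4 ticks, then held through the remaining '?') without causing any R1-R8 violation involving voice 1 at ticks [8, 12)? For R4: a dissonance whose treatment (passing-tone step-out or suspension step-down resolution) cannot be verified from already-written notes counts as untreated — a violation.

C3: violates R2
D3: violates R4
E3: violates R1
F3: violates R4
G3: violates R1
A3: legal
B3: violates R4
C4: violates R2

{A3}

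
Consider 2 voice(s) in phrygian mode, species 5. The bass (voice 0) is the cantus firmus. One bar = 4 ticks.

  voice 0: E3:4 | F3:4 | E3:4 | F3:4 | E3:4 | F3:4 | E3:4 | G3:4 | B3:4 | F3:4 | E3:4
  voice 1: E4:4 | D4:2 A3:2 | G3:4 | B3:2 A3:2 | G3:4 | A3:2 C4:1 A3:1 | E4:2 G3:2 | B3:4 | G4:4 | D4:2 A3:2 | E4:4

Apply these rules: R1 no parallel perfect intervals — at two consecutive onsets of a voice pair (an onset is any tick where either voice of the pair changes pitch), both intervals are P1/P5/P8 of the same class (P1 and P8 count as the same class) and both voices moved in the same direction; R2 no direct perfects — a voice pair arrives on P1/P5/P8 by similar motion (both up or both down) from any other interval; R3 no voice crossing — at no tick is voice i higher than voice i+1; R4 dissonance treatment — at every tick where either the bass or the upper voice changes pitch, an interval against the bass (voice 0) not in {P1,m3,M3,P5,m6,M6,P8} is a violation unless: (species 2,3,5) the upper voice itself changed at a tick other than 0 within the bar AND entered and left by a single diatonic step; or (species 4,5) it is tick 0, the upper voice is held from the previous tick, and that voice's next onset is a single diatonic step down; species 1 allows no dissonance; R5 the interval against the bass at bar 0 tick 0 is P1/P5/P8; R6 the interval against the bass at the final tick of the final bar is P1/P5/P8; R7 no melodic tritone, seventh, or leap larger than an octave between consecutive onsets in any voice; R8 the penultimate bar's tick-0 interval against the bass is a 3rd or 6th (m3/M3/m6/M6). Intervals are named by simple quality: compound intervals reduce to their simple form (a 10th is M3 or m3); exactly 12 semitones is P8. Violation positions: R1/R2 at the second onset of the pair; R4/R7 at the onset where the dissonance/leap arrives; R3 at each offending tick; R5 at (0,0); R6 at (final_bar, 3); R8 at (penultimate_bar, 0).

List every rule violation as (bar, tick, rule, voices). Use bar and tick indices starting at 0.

bar 0: v0=E3 v1=E4 downbeat P8
bar 1: v0=F3 v1=D4 downbeat M6
bar 2: v0=E3 v1=G3 downbeat m3
bar 3: v0=F3 v1=B3 downbeat TT
bar 4: v0=E3 v1=G3 downbeat m3
bar 5: v0=F3 v1=A3 downbeat M3
bar 6: v0=E3 v1=E4 downbeat P8
bar 7: v0=G3 v1=B3 downbeat M3
bar 8: v0=B3 v1=G4 downbeat m6
bar 9: v0=F3 v1=D4 downbeat M6
bar 10: v0=E3 v1=E4 downbeat P8
  -> R4 @ bar 3 tick 0 v(0, 1): F3/B3 TT untreated
  -> R7 @ bar 9 tick 0 v(0,): B3->F3 leap 6st

(3, 0, R4, (0, 1))
(9, 0, R7, (0,))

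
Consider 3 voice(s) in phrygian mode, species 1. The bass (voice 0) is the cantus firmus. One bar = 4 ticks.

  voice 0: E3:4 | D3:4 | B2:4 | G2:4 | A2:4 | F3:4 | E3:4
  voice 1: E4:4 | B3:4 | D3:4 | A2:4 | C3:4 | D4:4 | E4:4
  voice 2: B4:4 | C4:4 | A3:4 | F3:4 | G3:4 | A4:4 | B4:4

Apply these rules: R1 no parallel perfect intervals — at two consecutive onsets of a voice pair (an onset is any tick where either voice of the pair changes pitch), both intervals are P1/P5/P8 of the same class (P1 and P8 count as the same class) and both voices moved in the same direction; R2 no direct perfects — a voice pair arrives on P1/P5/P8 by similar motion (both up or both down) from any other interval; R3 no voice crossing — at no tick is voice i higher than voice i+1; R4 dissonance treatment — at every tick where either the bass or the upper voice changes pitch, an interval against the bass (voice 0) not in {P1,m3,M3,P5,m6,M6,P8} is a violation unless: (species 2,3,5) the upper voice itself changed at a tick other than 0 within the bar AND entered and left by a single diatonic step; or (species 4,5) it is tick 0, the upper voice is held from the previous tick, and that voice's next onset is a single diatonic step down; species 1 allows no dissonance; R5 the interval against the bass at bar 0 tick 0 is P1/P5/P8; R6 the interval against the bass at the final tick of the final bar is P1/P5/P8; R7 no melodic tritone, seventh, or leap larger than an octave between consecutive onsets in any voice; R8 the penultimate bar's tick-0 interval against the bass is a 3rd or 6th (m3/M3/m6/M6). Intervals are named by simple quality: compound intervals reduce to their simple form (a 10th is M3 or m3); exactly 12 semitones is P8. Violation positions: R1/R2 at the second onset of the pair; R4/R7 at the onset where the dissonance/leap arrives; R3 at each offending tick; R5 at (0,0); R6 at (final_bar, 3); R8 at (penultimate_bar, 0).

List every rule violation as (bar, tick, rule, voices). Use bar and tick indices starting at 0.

(1, 0, R4, (0, 2))
(1, 0, R7, (2,))
(2, 0, R2, (1, 2))
(2, 0, R4, (0, 2))
(3, 0, R4, (0, 1))
(3, 0, R4, (0, 2))
(4, 0, R2, (1, 2))
(4, 0, R4, (0, 2))
(5, 0, R1, (1, 2))
(5, 0, R7, (1,))
(5, 0, R7, (2,))
(6, 0, R1, (1, 2))

bar 0: v0=E3 v1=E4 v2=B4 downbeat P5
bar 1: v0=D3 v1=B3 v2=C4 downbeat m7
bar 2: v0=B2 v1=D3 v2=A3 downbeat m7
bar 3: v0=G2 v1=A2 v2=F3 downbeat m7
bar 4: v0=A2 v1=C3 v2=G3 downbeat m7
bar 5: v0=F3 v1=D4 v2=A4 downbeat M3
bar 6: v0=E3 v1=E4 v2=B4 downbeat P5
  -> R4 @ bar 1 tick 0 v(0, 2): D3/C4 m7 untreated
  -> R7 @ bar 1 tick 0 v(2,): B4->C4 leap 11st
  -> R2 @ bar 2 tick 0 v(1, 2): B3/C4 m2 -> D3/A3 P5 similar
  -> R4 @ bar 2 tick 0 v(0, 2): B2/A3 m7 untreated
  -> R4 @ bar 3 tick 0 v(0, 1): G2/A2 M2 untreated
  -> R4 @ bar 3 tick 0 v(0, 2): G2/F3 m7 untreated
  -> R2 @ bar 4 tick 0 v(1, 2): A2/F3 m6 -> C3/G3 P5 similar
  -> R4 @ bar 4 tick 0 v(0, 2): A2/G3 m7 untreated
  -> R1 @ bar 5 tick 0 v(1, 2): C3/G3 P5 -> D4/A4 P5 similar
  -> R7 @ bar 5 tick 0 v(1,): C3->D4 leap 14st
  -> R7 @ bar 5 tick 0 v(2,): G3->A4 leap 14st
  -> R1 @ bar 6 tick 0 v(1, 2): D4/A4 P5 -> E4/B4 P5 similar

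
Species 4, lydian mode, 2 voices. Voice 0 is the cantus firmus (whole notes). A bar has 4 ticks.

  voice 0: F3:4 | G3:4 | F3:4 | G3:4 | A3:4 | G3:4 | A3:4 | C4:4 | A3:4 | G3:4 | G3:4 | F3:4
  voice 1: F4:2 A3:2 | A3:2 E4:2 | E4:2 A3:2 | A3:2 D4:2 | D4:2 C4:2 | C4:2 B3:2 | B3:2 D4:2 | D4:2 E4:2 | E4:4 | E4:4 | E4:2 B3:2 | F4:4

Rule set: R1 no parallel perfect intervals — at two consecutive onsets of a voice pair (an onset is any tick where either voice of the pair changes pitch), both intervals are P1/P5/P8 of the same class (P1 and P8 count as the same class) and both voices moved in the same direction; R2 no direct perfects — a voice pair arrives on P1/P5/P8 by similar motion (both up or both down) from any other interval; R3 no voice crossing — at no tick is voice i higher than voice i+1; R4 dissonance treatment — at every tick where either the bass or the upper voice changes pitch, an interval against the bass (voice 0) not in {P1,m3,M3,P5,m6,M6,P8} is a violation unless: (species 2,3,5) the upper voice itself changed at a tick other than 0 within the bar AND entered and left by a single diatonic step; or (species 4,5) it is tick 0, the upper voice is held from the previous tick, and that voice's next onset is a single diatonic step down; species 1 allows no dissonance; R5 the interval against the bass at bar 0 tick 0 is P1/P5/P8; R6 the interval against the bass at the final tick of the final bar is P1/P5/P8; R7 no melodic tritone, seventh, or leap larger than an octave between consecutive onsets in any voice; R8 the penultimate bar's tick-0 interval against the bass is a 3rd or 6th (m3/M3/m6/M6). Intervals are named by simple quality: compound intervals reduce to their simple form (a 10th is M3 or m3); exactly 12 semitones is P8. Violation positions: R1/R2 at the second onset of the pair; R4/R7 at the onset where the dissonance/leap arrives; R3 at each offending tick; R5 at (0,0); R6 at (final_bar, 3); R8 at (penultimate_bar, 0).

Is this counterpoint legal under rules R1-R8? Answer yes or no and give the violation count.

bar 0: v0=F3 v1=F4 (P8)
bar 1: v0=G3 v1=A3 (M2)
bar 2: v0=F3 v1=E4 (M7)
bar 3: v0=G3 v1=A3 (M2)
bar 4: v0=A3 v1=D4 (P4)
bar 5: v0=G3 v1=C4 (P4)
bar 6: v0=A3 v1=B3 (M2)
bar 7: v0=C4 v1=D4 (M2)
bar 8: v0=A3 v1=E4 (P5)
bar 9: v0=G3 v1=E4 (M6)
bar 10: v0=G3 v1=E4 (M6)
bar 11: v0=F3 v1=F4 (P8)
  R4 @ bar1.0: G3/A3 M2 untreated
  R4 @ bar2.0: F3/E4 M7 untreated
  R4 @ bar3.0: G3/A3 M2 untreated
  R4 @ bar6.0: A3/B3 M2 untreated
  R4 @ bar6.2: A3/D4 P4 untreated
  R4 @ bar7.0: C4/D4 M2 untreated
  R7 @ bar11.0: B3->F4 leap 6st

No (7 violations)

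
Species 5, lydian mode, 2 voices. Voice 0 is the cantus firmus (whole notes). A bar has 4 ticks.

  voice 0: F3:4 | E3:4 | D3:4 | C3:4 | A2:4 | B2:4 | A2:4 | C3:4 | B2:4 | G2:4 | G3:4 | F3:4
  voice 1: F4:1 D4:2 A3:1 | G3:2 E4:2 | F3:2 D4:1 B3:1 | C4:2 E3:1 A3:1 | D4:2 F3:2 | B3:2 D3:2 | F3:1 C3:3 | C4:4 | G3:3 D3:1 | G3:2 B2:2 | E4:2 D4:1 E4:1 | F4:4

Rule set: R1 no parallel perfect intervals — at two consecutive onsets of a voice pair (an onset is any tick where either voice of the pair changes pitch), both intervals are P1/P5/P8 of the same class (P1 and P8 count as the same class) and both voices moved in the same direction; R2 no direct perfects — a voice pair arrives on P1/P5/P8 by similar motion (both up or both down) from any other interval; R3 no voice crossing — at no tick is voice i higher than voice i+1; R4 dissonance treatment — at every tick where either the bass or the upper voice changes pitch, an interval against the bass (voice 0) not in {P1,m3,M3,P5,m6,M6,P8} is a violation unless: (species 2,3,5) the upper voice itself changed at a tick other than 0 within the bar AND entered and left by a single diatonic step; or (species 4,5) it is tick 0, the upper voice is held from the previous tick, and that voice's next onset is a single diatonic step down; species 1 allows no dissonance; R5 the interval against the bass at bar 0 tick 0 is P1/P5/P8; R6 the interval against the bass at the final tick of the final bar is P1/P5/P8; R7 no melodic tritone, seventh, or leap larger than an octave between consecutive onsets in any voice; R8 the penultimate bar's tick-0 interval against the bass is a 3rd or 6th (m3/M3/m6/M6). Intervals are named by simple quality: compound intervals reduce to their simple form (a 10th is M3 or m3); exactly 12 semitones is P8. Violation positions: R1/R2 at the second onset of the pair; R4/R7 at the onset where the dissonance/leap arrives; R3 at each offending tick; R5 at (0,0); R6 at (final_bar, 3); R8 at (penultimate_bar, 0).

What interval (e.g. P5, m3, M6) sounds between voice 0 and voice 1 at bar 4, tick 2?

voice 0=A2 voice 1=F3 -> m6

m6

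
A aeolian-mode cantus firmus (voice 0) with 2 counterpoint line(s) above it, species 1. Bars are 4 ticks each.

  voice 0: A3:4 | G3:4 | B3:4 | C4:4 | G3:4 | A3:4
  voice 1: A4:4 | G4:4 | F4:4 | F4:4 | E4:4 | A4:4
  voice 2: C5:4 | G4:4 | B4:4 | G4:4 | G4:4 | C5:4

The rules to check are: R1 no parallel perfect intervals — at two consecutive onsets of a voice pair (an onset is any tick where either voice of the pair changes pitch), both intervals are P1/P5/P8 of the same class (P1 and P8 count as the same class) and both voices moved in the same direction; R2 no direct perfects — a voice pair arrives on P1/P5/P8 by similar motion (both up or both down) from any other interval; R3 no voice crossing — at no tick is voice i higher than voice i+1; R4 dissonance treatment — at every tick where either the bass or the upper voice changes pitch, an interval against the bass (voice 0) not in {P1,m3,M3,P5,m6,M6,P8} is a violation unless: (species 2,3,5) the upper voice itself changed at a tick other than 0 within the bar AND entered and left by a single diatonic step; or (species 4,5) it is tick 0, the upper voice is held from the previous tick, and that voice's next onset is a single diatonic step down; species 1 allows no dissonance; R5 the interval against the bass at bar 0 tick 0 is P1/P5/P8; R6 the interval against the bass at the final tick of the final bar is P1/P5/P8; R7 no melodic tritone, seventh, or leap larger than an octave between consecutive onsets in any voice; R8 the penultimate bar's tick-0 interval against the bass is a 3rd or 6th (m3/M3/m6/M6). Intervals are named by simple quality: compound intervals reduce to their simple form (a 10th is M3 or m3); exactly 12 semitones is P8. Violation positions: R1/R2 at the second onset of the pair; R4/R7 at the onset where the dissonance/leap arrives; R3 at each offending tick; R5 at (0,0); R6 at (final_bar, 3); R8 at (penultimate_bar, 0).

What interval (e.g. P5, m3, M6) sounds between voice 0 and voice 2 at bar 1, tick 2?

P8

voice 0=G3 voice 2=G4 -> P8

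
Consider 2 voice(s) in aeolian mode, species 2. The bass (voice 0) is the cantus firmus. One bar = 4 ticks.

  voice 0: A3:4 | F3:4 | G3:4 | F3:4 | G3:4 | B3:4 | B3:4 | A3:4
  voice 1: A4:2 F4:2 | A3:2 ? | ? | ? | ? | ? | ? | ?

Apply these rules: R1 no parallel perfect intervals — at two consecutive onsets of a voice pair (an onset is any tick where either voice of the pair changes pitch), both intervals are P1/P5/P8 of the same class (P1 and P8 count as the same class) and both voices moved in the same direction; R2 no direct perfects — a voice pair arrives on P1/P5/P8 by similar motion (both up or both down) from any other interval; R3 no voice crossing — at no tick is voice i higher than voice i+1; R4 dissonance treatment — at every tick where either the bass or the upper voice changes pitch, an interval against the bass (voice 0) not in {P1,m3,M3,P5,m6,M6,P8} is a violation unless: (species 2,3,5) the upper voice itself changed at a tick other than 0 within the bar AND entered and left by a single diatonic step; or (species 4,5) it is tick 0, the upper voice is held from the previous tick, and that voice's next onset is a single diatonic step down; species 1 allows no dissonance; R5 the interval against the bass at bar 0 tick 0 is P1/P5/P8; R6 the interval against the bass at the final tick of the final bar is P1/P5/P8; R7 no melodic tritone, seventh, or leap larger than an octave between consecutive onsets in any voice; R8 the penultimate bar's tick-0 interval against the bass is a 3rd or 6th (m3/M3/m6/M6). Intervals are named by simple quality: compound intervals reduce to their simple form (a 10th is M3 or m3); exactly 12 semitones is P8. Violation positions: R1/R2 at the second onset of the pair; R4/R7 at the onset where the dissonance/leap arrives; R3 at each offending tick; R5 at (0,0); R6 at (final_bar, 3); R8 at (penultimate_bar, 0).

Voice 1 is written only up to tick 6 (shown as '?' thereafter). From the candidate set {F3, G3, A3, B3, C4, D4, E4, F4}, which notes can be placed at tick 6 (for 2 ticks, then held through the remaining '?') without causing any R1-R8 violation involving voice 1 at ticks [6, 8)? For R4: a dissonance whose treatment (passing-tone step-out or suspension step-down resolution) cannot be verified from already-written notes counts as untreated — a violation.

F3: legal
G3: violates R4
A3: legal
B3: violates R4
C4: legal
D4: legal
E4: violates R4
F4: legal

{A3, C4, D4, F3, F4}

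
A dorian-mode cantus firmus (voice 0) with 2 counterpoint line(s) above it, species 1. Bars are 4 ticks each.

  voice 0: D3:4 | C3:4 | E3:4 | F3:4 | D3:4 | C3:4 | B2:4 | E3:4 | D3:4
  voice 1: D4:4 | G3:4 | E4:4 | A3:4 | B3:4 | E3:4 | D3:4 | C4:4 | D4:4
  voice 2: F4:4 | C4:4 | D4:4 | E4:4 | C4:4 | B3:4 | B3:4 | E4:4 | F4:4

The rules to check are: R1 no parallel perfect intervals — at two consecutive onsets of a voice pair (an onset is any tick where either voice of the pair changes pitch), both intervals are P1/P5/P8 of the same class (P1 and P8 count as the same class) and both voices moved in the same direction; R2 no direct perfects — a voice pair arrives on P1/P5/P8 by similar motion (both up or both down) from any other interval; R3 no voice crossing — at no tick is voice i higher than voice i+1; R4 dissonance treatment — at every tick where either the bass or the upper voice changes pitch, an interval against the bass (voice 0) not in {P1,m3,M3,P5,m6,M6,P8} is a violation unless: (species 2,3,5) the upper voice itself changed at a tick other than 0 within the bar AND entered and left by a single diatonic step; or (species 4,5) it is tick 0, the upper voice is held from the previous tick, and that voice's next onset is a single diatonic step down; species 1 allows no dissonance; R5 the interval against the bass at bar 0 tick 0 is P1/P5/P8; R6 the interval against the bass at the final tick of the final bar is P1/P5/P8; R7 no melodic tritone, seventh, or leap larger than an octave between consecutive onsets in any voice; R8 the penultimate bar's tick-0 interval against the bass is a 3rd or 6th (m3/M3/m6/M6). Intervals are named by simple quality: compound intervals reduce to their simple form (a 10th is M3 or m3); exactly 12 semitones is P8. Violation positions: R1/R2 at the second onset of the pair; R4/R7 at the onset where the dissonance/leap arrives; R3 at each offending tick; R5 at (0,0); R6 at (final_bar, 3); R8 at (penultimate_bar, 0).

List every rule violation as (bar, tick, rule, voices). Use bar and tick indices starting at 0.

(0, 0, R5, (0, 2))
(1, 0, R2, (0, 1))
(1, 0, R2, (0, 2))
(2, 0, R2, (0, 1))
(2, 0, R3, (1, 2))
(2, 0, R4, (0, 2))
(2, 1, R3, (1, 2))
(2, 2, R3, (1, 2))
(2, 3, R3, (1, 2))
(3, 0, R4, (0, 2))
(4, 0, R4, (0, 2))
(5, 0, R2, (1, 2))
(5, 0, R4, (0, 2))
(7, 0, R1, (0, 2))
(7, 0, R7, (1,))
(7, 0, R8, (0, 2))
(8, 3, R6, (0, 2))

bar 0: v0=D3 v1=D4 v2=F4 downbeat m3
bar 1: v0=C3 v1=G3 v2=C4 downbeat P8
bar 2: v0=E3 v1=E4 v2=D4 downbeat m7
bar 3: v0=F3 v1=A3 v2=E4 downbeat M7
bar 4: v0=D3 v1=B3 v2=C4 downbeat m7
bar 5: v0=C3 v1=E3 v2=B3 downbeat M7
bar 6: v0=B2 v1=D3 v2=B3 downbeat P8
bar 7: v0=E3 v1=C4 v2=E4 downbeat P8
bar 8: v0=D3 v1=D4 v2=F4 downbeat m3
  -> R5 @ bar 0 tick 0 v(0, 2): opens on m3
  -> R2 @ bar 1 tick 0 v(0, 1): D3/D4 P8 -> C3/G3 P5 similar
  -> R2 @ bar 1 tick 0 v(0, 2): D3/F4 m3 -> C3/C4 P8 similar
  -> R2 @ bar 2 tick 0 v(0, 1): C3/G3 P5 -> E3/E4 P8 similar
  -> R3 @ bar 2 tick 0 v(1, 2): E4 above D4
  -> R4 @ bar 2 tick 0 v(0, 2): E3/D4 m7 untreated
  -> R3 @ bar 2 tick 1 v(1, 2): E4 above D4
  -> R3 @ bar 2 tick 2 v(1, 2): E4 above D4
  -> R3 @ bar 2 tick 3 v(1, 2): E4 above D4
  -> R4 @ bar 3 tick 0 v(0, 2): F3/E4 M7 untreated
  -> R4 @ bar 4 tick 0 v(0, 2): D3/C4 m7 untreated
  -> R2 @ bar 5 tick 0 v(1, 2): B3/C4 m2 -> E3/B3 P5 similar
  -> R4 @ bar 5 tick 0 v(0, 2): C3/B3 M7 untreated
  -> R1 @ bar 7 tick 0 v(0, 2): B2/B3 P8 -> E3/E4 P8 similar
  -> R7 @ bar 7 tick 0 v(1,): D3->C4 leap 10st
  -> R8 @ bar 7 tick 0 v(0, 2): penult P8 not 3rd/6th
  -> R6 @ bar 8 tick 3 v(0, 2): closes on m3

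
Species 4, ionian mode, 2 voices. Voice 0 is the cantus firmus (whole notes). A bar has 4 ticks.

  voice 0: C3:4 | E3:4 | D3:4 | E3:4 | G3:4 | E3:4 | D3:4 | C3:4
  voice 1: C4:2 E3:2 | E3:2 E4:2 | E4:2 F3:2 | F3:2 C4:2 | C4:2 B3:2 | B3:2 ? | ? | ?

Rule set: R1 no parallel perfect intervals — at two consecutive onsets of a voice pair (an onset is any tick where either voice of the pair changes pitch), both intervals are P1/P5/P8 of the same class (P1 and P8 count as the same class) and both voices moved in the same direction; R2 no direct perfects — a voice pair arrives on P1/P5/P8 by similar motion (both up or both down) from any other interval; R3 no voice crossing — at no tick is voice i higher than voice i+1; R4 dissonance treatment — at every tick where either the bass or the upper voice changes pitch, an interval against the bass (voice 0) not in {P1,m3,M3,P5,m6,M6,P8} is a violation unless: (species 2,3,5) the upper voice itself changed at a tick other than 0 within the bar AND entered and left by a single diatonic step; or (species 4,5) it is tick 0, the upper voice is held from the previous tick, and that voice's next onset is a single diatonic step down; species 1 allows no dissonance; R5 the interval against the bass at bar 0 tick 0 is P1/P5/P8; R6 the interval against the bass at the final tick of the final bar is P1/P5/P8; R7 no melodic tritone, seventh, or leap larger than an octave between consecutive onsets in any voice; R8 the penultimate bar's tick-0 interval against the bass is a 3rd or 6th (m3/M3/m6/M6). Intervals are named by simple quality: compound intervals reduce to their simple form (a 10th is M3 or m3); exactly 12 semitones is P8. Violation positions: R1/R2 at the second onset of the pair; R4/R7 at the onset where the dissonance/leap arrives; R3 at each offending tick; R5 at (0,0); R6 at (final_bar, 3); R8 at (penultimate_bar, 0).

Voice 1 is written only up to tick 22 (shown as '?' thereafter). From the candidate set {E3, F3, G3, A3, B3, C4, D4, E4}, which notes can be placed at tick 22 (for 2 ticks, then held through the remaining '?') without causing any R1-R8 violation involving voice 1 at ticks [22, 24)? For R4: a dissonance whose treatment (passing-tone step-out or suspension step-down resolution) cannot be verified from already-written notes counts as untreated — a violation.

E3: legal
F3: violates R4,R7
G3: legal
A3: violates R4
B3: legal
C4: legal
D4: violates R4
E4: legal

{B3, C4, E3, E4, G3}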